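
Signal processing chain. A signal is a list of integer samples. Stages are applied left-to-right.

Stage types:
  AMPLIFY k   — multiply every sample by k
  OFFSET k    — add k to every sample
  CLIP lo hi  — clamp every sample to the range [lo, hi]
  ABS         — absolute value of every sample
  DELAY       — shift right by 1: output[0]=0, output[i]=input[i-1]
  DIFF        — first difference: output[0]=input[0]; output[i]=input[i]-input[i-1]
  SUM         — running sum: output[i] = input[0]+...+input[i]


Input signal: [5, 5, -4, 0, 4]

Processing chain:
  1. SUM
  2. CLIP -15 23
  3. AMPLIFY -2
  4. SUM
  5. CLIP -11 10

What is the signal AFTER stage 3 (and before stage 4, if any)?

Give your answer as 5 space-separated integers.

Answer: -10 -20 -12 -12 -20

Derivation:
Input: [5, 5, -4, 0, 4]
Stage 1 (SUM): sum[0..0]=5, sum[0..1]=10, sum[0..2]=6, sum[0..3]=6, sum[0..4]=10 -> [5, 10, 6, 6, 10]
Stage 2 (CLIP -15 23): clip(5,-15,23)=5, clip(10,-15,23)=10, clip(6,-15,23)=6, clip(6,-15,23)=6, clip(10,-15,23)=10 -> [5, 10, 6, 6, 10]
Stage 3 (AMPLIFY -2): 5*-2=-10, 10*-2=-20, 6*-2=-12, 6*-2=-12, 10*-2=-20 -> [-10, -20, -12, -12, -20]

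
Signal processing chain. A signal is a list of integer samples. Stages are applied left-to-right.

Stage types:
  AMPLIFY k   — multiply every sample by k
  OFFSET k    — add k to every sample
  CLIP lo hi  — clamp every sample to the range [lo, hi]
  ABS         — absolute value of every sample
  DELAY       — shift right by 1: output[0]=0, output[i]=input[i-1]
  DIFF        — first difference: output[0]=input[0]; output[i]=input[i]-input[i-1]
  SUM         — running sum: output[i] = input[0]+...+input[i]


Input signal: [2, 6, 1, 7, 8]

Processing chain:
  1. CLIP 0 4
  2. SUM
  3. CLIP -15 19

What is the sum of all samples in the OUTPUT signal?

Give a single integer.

Input: [2, 6, 1, 7, 8]
Stage 1 (CLIP 0 4): clip(2,0,4)=2, clip(6,0,4)=4, clip(1,0,4)=1, clip(7,0,4)=4, clip(8,0,4)=4 -> [2, 4, 1, 4, 4]
Stage 2 (SUM): sum[0..0]=2, sum[0..1]=6, sum[0..2]=7, sum[0..3]=11, sum[0..4]=15 -> [2, 6, 7, 11, 15]
Stage 3 (CLIP -15 19): clip(2,-15,19)=2, clip(6,-15,19)=6, clip(7,-15,19)=7, clip(11,-15,19)=11, clip(15,-15,19)=15 -> [2, 6, 7, 11, 15]
Output sum: 41

Answer: 41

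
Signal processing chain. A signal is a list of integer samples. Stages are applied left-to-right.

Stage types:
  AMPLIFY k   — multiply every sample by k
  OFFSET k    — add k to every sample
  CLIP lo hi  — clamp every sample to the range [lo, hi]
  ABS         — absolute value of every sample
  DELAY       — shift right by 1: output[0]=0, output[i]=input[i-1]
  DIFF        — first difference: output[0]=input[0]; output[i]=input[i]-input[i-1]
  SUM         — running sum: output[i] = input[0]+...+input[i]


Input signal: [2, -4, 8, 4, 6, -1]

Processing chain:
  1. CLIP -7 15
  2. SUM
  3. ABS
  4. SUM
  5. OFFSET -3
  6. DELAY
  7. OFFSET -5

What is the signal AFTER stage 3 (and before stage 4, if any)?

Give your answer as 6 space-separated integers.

Input: [2, -4, 8, 4, 6, -1]
Stage 1 (CLIP -7 15): clip(2,-7,15)=2, clip(-4,-7,15)=-4, clip(8,-7,15)=8, clip(4,-7,15)=4, clip(6,-7,15)=6, clip(-1,-7,15)=-1 -> [2, -4, 8, 4, 6, -1]
Stage 2 (SUM): sum[0..0]=2, sum[0..1]=-2, sum[0..2]=6, sum[0..3]=10, sum[0..4]=16, sum[0..5]=15 -> [2, -2, 6, 10, 16, 15]
Stage 3 (ABS): |2|=2, |-2|=2, |6|=6, |10|=10, |16|=16, |15|=15 -> [2, 2, 6, 10, 16, 15]

Answer: 2 2 6 10 16 15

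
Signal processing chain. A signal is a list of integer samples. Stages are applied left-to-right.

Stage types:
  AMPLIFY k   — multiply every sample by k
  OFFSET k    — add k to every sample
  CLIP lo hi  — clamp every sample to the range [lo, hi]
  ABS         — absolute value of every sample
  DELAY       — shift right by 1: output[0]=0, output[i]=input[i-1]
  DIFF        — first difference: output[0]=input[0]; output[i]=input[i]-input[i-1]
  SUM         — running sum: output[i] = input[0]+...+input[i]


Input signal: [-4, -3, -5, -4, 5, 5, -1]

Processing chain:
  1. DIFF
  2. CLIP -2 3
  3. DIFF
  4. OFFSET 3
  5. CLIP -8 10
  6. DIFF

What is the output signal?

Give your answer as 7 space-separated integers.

Answer: 1 5 -6 6 -1 -5 1

Derivation:
Input: [-4, -3, -5, -4, 5, 5, -1]
Stage 1 (DIFF): s[0]=-4, -3--4=1, -5--3=-2, -4--5=1, 5--4=9, 5-5=0, -1-5=-6 -> [-4, 1, -2, 1, 9, 0, -6]
Stage 2 (CLIP -2 3): clip(-4,-2,3)=-2, clip(1,-2,3)=1, clip(-2,-2,3)=-2, clip(1,-2,3)=1, clip(9,-2,3)=3, clip(0,-2,3)=0, clip(-6,-2,3)=-2 -> [-2, 1, -2, 1, 3, 0, -2]
Stage 3 (DIFF): s[0]=-2, 1--2=3, -2-1=-3, 1--2=3, 3-1=2, 0-3=-3, -2-0=-2 -> [-2, 3, -3, 3, 2, -3, -2]
Stage 4 (OFFSET 3): -2+3=1, 3+3=6, -3+3=0, 3+3=6, 2+3=5, -3+3=0, -2+3=1 -> [1, 6, 0, 6, 5, 0, 1]
Stage 5 (CLIP -8 10): clip(1,-8,10)=1, clip(6,-8,10)=6, clip(0,-8,10)=0, clip(6,-8,10)=6, clip(5,-8,10)=5, clip(0,-8,10)=0, clip(1,-8,10)=1 -> [1, 6, 0, 6, 5, 0, 1]
Stage 6 (DIFF): s[0]=1, 6-1=5, 0-6=-6, 6-0=6, 5-6=-1, 0-5=-5, 1-0=1 -> [1, 5, -6, 6, -1, -5, 1]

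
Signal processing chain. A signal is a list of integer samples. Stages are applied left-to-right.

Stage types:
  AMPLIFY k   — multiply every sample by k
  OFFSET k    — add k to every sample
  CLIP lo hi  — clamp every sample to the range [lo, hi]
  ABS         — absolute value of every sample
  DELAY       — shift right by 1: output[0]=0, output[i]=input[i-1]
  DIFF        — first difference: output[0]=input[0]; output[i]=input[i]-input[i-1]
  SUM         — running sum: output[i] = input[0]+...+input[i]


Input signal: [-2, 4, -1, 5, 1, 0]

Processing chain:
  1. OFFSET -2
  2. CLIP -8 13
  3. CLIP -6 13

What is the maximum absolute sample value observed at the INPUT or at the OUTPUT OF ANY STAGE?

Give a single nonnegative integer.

Answer: 5

Derivation:
Input: [-2, 4, -1, 5, 1, 0] (max |s|=5)
Stage 1 (OFFSET -2): -2+-2=-4, 4+-2=2, -1+-2=-3, 5+-2=3, 1+-2=-1, 0+-2=-2 -> [-4, 2, -3, 3, -1, -2] (max |s|=4)
Stage 2 (CLIP -8 13): clip(-4,-8,13)=-4, clip(2,-8,13)=2, clip(-3,-8,13)=-3, clip(3,-8,13)=3, clip(-1,-8,13)=-1, clip(-2,-8,13)=-2 -> [-4, 2, -3, 3, -1, -2] (max |s|=4)
Stage 3 (CLIP -6 13): clip(-4,-6,13)=-4, clip(2,-6,13)=2, clip(-3,-6,13)=-3, clip(3,-6,13)=3, clip(-1,-6,13)=-1, clip(-2,-6,13)=-2 -> [-4, 2, -3, 3, -1, -2] (max |s|=4)
Overall max amplitude: 5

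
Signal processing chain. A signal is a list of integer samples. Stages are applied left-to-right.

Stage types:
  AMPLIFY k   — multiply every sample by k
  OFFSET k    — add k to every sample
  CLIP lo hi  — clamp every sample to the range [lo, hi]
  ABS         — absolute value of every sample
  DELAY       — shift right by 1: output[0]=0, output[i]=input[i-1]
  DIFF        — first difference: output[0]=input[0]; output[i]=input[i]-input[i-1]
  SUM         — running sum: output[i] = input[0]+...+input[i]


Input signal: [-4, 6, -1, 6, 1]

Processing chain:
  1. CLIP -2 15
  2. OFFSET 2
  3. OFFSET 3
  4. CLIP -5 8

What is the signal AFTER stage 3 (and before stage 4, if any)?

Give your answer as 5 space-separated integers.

Input: [-4, 6, -1, 6, 1]
Stage 1 (CLIP -2 15): clip(-4,-2,15)=-2, clip(6,-2,15)=6, clip(-1,-2,15)=-1, clip(6,-2,15)=6, clip(1,-2,15)=1 -> [-2, 6, -1, 6, 1]
Stage 2 (OFFSET 2): -2+2=0, 6+2=8, -1+2=1, 6+2=8, 1+2=3 -> [0, 8, 1, 8, 3]
Stage 3 (OFFSET 3): 0+3=3, 8+3=11, 1+3=4, 8+3=11, 3+3=6 -> [3, 11, 4, 11, 6]

Answer: 3 11 4 11 6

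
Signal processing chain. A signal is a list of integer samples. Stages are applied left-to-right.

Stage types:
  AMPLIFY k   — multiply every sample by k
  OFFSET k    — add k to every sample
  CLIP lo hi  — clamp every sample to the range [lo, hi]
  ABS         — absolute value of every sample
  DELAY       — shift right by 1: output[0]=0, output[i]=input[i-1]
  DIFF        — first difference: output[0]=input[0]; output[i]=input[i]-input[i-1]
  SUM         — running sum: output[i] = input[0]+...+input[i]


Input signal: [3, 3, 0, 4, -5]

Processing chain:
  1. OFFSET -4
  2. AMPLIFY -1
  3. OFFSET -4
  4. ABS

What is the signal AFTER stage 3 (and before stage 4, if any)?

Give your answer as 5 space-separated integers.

Input: [3, 3, 0, 4, -5]
Stage 1 (OFFSET -4): 3+-4=-1, 3+-4=-1, 0+-4=-4, 4+-4=0, -5+-4=-9 -> [-1, -1, -4, 0, -9]
Stage 2 (AMPLIFY -1): -1*-1=1, -1*-1=1, -4*-1=4, 0*-1=0, -9*-1=9 -> [1, 1, 4, 0, 9]
Stage 3 (OFFSET -4): 1+-4=-3, 1+-4=-3, 4+-4=0, 0+-4=-4, 9+-4=5 -> [-3, -3, 0, -4, 5]

Answer: -3 -3 0 -4 5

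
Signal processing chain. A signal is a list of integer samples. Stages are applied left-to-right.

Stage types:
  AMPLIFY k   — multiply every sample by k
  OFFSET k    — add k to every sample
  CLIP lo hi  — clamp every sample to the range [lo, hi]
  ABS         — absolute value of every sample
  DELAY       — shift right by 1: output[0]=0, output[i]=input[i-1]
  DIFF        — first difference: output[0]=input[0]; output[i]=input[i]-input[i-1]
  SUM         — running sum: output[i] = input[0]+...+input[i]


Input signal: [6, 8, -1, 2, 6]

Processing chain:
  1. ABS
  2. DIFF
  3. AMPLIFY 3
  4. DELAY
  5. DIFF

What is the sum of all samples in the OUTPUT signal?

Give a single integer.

Answer: 3

Derivation:
Input: [6, 8, -1, 2, 6]
Stage 1 (ABS): |6|=6, |8|=8, |-1|=1, |2|=2, |6|=6 -> [6, 8, 1, 2, 6]
Stage 2 (DIFF): s[0]=6, 8-6=2, 1-8=-7, 2-1=1, 6-2=4 -> [6, 2, -7, 1, 4]
Stage 3 (AMPLIFY 3): 6*3=18, 2*3=6, -7*3=-21, 1*3=3, 4*3=12 -> [18, 6, -21, 3, 12]
Stage 4 (DELAY): [0, 18, 6, -21, 3] = [0, 18, 6, -21, 3] -> [0, 18, 6, -21, 3]
Stage 5 (DIFF): s[0]=0, 18-0=18, 6-18=-12, -21-6=-27, 3--21=24 -> [0, 18, -12, -27, 24]
Output sum: 3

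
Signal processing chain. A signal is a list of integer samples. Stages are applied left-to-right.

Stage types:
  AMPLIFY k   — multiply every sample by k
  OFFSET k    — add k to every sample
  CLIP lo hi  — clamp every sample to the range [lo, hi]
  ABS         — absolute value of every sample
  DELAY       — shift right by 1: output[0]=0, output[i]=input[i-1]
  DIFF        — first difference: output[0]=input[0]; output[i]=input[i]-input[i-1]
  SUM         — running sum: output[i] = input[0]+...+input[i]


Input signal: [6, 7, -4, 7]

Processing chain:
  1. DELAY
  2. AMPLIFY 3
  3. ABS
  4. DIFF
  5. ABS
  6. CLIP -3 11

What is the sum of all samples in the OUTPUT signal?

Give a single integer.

Answer: 23

Derivation:
Input: [6, 7, -4, 7]
Stage 1 (DELAY): [0, 6, 7, -4] = [0, 6, 7, -4] -> [0, 6, 7, -4]
Stage 2 (AMPLIFY 3): 0*3=0, 6*3=18, 7*3=21, -4*3=-12 -> [0, 18, 21, -12]
Stage 3 (ABS): |0|=0, |18|=18, |21|=21, |-12|=12 -> [0, 18, 21, 12]
Stage 4 (DIFF): s[0]=0, 18-0=18, 21-18=3, 12-21=-9 -> [0, 18, 3, -9]
Stage 5 (ABS): |0|=0, |18|=18, |3|=3, |-9|=9 -> [0, 18, 3, 9]
Stage 6 (CLIP -3 11): clip(0,-3,11)=0, clip(18,-3,11)=11, clip(3,-3,11)=3, clip(9,-3,11)=9 -> [0, 11, 3, 9]
Output sum: 23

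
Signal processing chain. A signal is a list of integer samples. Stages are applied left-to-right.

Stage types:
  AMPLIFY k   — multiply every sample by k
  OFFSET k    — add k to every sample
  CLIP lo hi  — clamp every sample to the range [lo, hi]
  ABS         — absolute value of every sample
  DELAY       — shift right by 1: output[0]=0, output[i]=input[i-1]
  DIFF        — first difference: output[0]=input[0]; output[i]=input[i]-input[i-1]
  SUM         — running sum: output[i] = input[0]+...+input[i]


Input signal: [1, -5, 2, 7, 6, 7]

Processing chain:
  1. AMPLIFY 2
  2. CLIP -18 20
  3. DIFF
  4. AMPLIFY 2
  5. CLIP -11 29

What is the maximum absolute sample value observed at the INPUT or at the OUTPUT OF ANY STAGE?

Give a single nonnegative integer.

Input: [1, -5, 2, 7, 6, 7] (max |s|=7)
Stage 1 (AMPLIFY 2): 1*2=2, -5*2=-10, 2*2=4, 7*2=14, 6*2=12, 7*2=14 -> [2, -10, 4, 14, 12, 14] (max |s|=14)
Stage 2 (CLIP -18 20): clip(2,-18,20)=2, clip(-10,-18,20)=-10, clip(4,-18,20)=4, clip(14,-18,20)=14, clip(12,-18,20)=12, clip(14,-18,20)=14 -> [2, -10, 4, 14, 12, 14] (max |s|=14)
Stage 3 (DIFF): s[0]=2, -10-2=-12, 4--10=14, 14-4=10, 12-14=-2, 14-12=2 -> [2, -12, 14, 10, -2, 2] (max |s|=14)
Stage 4 (AMPLIFY 2): 2*2=4, -12*2=-24, 14*2=28, 10*2=20, -2*2=-4, 2*2=4 -> [4, -24, 28, 20, -4, 4] (max |s|=28)
Stage 5 (CLIP -11 29): clip(4,-11,29)=4, clip(-24,-11,29)=-11, clip(28,-11,29)=28, clip(20,-11,29)=20, clip(-4,-11,29)=-4, clip(4,-11,29)=4 -> [4, -11, 28, 20, -4, 4] (max |s|=28)
Overall max amplitude: 28

Answer: 28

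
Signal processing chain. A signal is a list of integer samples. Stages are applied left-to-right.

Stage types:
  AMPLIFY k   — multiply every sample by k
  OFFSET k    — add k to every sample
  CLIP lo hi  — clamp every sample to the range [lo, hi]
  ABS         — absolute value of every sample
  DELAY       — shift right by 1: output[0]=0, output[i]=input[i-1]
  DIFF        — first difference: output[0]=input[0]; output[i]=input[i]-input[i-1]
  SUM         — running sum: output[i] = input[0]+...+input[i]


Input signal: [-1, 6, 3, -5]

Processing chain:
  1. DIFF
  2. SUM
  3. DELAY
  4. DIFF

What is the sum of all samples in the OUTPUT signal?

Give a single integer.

Answer: 3

Derivation:
Input: [-1, 6, 3, -5]
Stage 1 (DIFF): s[0]=-1, 6--1=7, 3-6=-3, -5-3=-8 -> [-1, 7, -3, -8]
Stage 2 (SUM): sum[0..0]=-1, sum[0..1]=6, sum[0..2]=3, sum[0..3]=-5 -> [-1, 6, 3, -5]
Stage 3 (DELAY): [0, -1, 6, 3] = [0, -1, 6, 3] -> [0, -1, 6, 3]
Stage 4 (DIFF): s[0]=0, -1-0=-1, 6--1=7, 3-6=-3 -> [0, -1, 7, -3]
Output sum: 3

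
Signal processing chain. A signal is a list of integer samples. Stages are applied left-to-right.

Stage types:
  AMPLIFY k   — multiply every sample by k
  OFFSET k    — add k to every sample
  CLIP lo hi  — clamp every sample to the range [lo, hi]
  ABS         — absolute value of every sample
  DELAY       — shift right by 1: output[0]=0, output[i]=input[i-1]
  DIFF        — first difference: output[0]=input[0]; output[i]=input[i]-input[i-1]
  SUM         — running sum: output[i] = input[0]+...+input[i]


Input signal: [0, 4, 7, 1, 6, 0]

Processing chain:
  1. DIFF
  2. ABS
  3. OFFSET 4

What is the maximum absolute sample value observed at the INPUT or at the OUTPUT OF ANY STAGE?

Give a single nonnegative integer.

Input: [0, 4, 7, 1, 6, 0] (max |s|=7)
Stage 1 (DIFF): s[0]=0, 4-0=4, 7-4=3, 1-7=-6, 6-1=5, 0-6=-6 -> [0, 4, 3, -6, 5, -6] (max |s|=6)
Stage 2 (ABS): |0|=0, |4|=4, |3|=3, |-6|=6, |5|=5, |-6|=6 -> [0, 4, 3, 6, 5, 6] (max |s|=6)
Stage 3 (OFFSET 4): 0+4=4, 4+4=8, 3+4=7, 6+4=10, 5+4=9, 6+4=10 -> [4, 8, 7, 10, 9, 10] (max |s|=10)
Overall max amplitude: 10

Answer: 10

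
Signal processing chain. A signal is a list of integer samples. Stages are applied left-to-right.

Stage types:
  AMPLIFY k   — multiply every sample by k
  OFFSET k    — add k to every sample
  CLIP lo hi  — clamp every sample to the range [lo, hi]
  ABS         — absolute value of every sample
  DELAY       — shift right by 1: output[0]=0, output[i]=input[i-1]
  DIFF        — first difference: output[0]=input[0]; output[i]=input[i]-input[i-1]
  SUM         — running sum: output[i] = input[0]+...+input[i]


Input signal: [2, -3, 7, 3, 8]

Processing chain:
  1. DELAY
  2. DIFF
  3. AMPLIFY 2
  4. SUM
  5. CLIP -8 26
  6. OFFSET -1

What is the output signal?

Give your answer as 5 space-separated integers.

Answer: -1 3 -7 13 5

Derivation:
Input: [2, -3, 7, 3, 8]
Stage 1 (DELAY): [0, 2, -3, 7, 3] = [0, 2, -3, 7, 3] -> [0, 2, -3, 7, 3]
Stage 2 (DIFF): s[0]=0, 2-0=2, -3-2=-5, 7--3=10, 3-7=-4 -> [0, 2, -5, 10, -4]
Stage 3 (AMPLIFY 2): 0*2=0, 2*2=4, -5*2=-10, 10*2=20, -4*2=-8 -> [0, 4, -10, 20, -8]
Stage 4 (SUM): sum[0..0]=0, sum[0..1]=4, sum[0..2]=-6, sum[0..3]=14, sum[0..4]=6 -> [0, 4, -6, 14, 6]
Stage 5 (CLIP -8 26): clip(0,-8,26)=0, clip(4,-8,26)=4, clip(-6,-8,26)=-6, clip(14,-8,26)=14, clip(6,-8,26)=6 -> [0, 4, -6, 14, 6]
Stage 6 (OFFSET -1): 0+-1=-1, 4+-1=3, -6+-1=-7, 14+-1=13, 6+-1=5 -> [-1, 3, -7, 13, 5]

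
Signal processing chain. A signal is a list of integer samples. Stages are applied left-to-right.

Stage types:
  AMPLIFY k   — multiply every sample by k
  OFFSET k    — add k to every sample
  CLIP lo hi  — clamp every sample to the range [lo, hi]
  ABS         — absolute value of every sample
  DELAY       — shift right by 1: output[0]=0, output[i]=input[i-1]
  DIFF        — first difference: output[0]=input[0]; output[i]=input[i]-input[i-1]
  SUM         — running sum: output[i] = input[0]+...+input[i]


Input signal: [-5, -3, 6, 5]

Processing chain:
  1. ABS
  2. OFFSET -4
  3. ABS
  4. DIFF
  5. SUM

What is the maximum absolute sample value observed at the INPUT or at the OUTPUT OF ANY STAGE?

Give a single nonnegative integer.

Answer: 6

Derivation:
Input: [-5, -3, 6, 5] (max |s|=6)
Stage 1 (ABS): |-5|=5, |-3|=3, |6|=6, |5|=5 -> [5, 3, 6, 5] (max |s|=6)
Stage 2 (OFFSET -4): 5+-4=1, 3+-4=-1, 6+-4=2, 5+-4=1 -> [1, -1, 2, 1] (max |s|=2)
Stage 3 (ABS): |1|=1, |-1|=1, |2|=2, |1|=1 -> [1, 1, 2, 1] (max |s|=2)
Stage 4 (DIFF): s[0]=1, 1-1=0, 2-1=1, 1-2=-1 -> [1, 0, 1, -1] (max |s|=1)
Stage 5 (SUM): sum[0..0]=1, sum[0..1]=1, sum[0..2]=2, sum[0..3]=1 -> [1, 1, 2, 1] (max |s|=2)
Overall max amplitude: 6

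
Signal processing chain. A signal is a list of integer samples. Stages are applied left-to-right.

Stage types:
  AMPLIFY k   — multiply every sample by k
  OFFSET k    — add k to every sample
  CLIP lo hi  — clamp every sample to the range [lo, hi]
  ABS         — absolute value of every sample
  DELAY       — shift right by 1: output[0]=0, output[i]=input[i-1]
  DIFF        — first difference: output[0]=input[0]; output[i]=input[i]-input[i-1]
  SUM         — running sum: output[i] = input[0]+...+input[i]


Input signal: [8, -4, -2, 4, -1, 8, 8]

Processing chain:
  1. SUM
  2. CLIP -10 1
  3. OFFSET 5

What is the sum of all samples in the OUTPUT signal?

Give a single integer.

Answer: 42

Derivation:
Input: [8, -4, -2, 4, -1, 8, 8]
Stage 1 (SUM): sum[0..0]=8, sum[0..1]=4, sum[0..2]=2, sum[0..3]=6, sum[0..4]=5, sum[0..5]=13, sum[0..6]=21 -> [8, 4, 2, 6, 5, 13, 21]
Stage 2 (CLIP -10 1): clip(8,-10,1)=1, clip(4,-10,1)=1, clip(2,-10,1)=1, clip(6,-10,1)=1, clip(5,-10,1)=1, clip(13,-10,1)=1, clip(21,-10,1)=1 -> [1, 1, 1, 1, 1, 1, 1]
Stage 3 (OFFSET 5): 1+5=6, 1+5=6, 1+5=6, 1+5=6, 1+5=6, 1+5=6, 1+5=6 -> [6, 6, 6, 6, 6, 6, 6]
Output sum: 42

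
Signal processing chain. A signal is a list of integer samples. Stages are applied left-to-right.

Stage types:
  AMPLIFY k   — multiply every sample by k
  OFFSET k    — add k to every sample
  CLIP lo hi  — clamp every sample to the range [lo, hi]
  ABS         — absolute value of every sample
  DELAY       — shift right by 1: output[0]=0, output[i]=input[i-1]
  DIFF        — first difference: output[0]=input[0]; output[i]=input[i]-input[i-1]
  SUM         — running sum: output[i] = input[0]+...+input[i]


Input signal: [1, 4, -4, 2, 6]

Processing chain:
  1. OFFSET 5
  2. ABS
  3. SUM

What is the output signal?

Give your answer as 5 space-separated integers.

Answer: 6 15 16 23 34

Derivation:
Input: [1, 4, -4, 2, 6]
Stage 1 (OFFSET 5): 1+5=6, 4+5=9, -4+5=1, 2+5=7, 6+5=11 -> [6, 9, 1, 7, 11]
Stage 2 (ABS): |6|=6, |9|=9, |1|=1, |7|=7, |11|=11 -> [6, 9, 1, 7, 11]
Stage 3 (SUM): sum[0..0]=6, sum[0..1]=15, sum[0..2]=16, sum[0..3]=23, sum[0..4]=34 -> [6, 15, 16, 23, 34]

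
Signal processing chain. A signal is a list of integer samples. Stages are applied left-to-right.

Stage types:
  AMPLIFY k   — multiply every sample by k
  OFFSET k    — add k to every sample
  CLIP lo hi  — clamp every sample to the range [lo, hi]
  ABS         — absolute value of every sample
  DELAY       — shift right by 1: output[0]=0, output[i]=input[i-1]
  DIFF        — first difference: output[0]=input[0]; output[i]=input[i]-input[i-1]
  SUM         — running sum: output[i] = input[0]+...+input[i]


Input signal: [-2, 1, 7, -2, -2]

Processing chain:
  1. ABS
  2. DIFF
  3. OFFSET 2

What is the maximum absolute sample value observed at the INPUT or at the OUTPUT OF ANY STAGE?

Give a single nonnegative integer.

Input: [-2, 1, 7, -2, -2] (max |s|=7)
Stage 1 (ABS): |-2|=2, |1|=1, |7|=7, |-2|=2, |-2|=2 -> [2, 1, 7, 2, 2] (max |s|=7)
Stage 2 (DIFF): s[0]=2, 1-2=-1, 7-1=6, 2-7=-5, 2-2=0 -> [2, -1, 6, -5, 0] (max |s|=6)
Stage 3 (OFFSET 2): 2+2=4, -1+2=1, 6+2=8, -5+2=-3, 0+2=2 -> [4, 1, 8, -3, 2] (max |s|=8)
Overall max amplitude: 8

Answer: 8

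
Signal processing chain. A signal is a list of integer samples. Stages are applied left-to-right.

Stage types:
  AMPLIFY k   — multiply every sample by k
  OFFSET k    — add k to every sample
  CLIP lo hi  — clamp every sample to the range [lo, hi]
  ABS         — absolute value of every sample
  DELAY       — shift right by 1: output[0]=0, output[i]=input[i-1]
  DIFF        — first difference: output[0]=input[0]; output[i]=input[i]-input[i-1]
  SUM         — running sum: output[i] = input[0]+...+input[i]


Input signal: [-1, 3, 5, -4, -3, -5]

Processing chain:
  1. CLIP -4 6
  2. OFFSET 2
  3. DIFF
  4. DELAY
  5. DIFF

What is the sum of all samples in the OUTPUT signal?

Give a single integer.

Answer: 1

Derivation:
Input: [-1, 3, 5, -4, -3, -5]
Stage 1 (CLIP -4 6): clip(-1,-4,6)=-1, clip(3,-4,6)=3, clip(5,-4,6)=5, clip(-4,-4,6)=-4, clip(-3,-4,6)=-3, clip(-5,-4,6)=-4 -> [-1, 3, 5, -4, -3, -4]
Stage 2 (OFFSET 2): -1+2=1, 3+2=5, 5+2=7, -4+2=-2, -3+2=-1, -4+2=-2 -> [1, 5, 7, -2, -1, -2]
Stage 3 (DIFF): s[0]=1, 5-1=4, 7-5=2, -2-7=-9, -1--2=1, -2--1=-1 -> [1, 4, 2, -9, 1, -1]
Stage 4 (DELAY): [0, 1, 4, 2, -9, 1] = [0, 1, 4, 2, -9, 1] -> [0, 1, 4, 2, -9, 1]
Stage 5 (DIFF): s[0]=0, 1-0=1, 4-1=3, 2-4=-2, -9-2=-11, 1--9=10 -> [0, 1, 3, -2, -11, 10]
Output sum: 1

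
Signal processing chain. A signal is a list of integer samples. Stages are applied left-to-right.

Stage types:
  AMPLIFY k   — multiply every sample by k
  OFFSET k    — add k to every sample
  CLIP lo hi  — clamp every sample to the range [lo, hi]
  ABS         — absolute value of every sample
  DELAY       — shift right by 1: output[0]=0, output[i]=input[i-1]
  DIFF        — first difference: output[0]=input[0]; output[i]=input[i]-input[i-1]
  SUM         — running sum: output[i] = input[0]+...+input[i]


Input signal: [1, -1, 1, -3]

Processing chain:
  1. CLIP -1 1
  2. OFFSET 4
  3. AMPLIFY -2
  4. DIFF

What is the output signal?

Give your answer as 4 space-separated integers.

Answer: -10 4 -4 4

Derivation:
Input: [1, -1, 1, -3]
Stage 1 (CLIP -1 1): clip(1,-1,1)=1, clip(-1,-1,1)=-1, clip(1,-1,1)=1, clip(-3,-1,1)=-1 -> [1, -1, 1, -1]
Stage 2 (OFFSET 4): 1+4=5, -1+4=3, 1+4=5, -1+4=3 -> [5, 3, 5, 3]
Stage 3 (AMPLIFY -2): 5*-2=-10, 3*-2=-6, 5*-2=-10, 3*-2=-6 -> [-10, -6, -10, -6]
Stage 4 (DIFF): s[0]=-10, -6--10=4, -10--6=-4, -6--10=4 -> [-10, 4, -4, 4]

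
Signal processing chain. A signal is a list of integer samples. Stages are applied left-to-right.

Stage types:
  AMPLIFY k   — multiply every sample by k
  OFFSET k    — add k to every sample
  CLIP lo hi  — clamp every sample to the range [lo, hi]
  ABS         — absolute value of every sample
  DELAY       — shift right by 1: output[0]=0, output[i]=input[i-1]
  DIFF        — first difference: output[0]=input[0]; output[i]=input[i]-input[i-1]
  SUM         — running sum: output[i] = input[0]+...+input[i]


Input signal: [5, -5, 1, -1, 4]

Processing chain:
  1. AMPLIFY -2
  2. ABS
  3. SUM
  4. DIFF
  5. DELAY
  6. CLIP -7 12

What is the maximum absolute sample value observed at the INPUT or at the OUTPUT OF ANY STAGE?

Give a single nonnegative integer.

Answer: 32

Derivation:
Input: [5, -5, 1, -1, 4] (max |s|=5)
Stage 1 (AMPLIFY -2): 5*-2=-10, -5*-2=10, 1*-2=-2, -1*-2=2, 4*-2=-8 -> [-10, 10, -2, 2, -8] (max |s|=10)
Stage 2 (ABS): |-10|=10, |10|=10, |-2|=2, |2|=2, |-8|=8 -> [10, 10, 2, 2, 8] (max |s|=10)
Stage 3 (SUM): sum[0..0]=10, sum[0..1]=20, sum[0..2]=22, sum[0..3]=24, sum[0..4]=32 -> [10, 20, 22, 24, 32] (max |s|=32)
Stage 4 (DIFF): s[0]=10, 20-10=10, 22-20=2, 24-22=2, 32-24=8 -> [10, 10, 2, 2, 8] (max |s|=10)
Stage 5 (DELAY): [0, 10, 10, 2, 2] = [0, 10, 10, 2, 2] -> [0, 10, 10, 2, 2] (max |s|=10)
Stage 6 (CLIP -7 12): clip(0,-7,12)=0, clip(10,-7,12)=10, clip(10,-7,12)=10, clip(2,-7,12)=2, clip(2,-7,12)=2 -> [0, 10, 10, 2, 2] (max |s|=10)
Overall max amplitude: 32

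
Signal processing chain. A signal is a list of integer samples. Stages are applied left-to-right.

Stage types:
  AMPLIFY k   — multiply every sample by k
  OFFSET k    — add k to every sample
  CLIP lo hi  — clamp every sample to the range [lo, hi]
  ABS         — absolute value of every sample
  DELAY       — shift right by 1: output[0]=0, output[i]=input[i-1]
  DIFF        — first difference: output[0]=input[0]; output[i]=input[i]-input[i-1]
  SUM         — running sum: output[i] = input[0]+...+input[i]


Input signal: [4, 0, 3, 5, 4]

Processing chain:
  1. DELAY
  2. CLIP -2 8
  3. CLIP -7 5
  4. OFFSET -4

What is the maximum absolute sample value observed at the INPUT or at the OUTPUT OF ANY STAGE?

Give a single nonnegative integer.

Input: [4, 0, 3, 5, 4] (max |s|=5)
Stage 1 (DELAY): [0, 4, 0, 3, 5] = [0, 4, 0, 3, 5] -> [0, 4, 0, 3, 5] (max |s|=5)
Stage 2 (CLIP -2 8): clip(0,-2,8)=0, clip(4,-2,8)=4, clip(0,-2,8)=0, clip(3,-2,8)=3, clip(5,-2,8)=5 -> [0, 4, 0, 3, 5] (max |s|=5)
Stage 3 (CLIP -7 5): clip(0,-7,5)=0, clip(4,-7,5)=4, clip(0,-7,5)=0, clip(3,-7,5)=3, clip(5,-7,5)=5 -> [0, 4, 0, 3, 5] (max |s|=5)
Stage 4 (OFFSET -4): 0+-4=-4, 4+-4=0, 0+-4=-4, 3+-4=-1, 5+-4=1 -> [-4, 0, -4, -1, 1] (max |s|=4)
Overall max amplitude: 5

Answer: 5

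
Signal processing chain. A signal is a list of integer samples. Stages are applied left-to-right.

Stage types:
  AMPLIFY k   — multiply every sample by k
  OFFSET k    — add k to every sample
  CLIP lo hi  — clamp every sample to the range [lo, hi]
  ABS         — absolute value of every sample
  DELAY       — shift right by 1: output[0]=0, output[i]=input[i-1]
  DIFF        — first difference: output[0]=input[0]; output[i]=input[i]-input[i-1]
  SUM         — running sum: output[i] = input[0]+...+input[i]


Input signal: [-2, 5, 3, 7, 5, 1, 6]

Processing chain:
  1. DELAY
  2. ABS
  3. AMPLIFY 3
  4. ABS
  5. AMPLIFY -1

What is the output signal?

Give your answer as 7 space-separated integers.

Input: [-2, 5, 3, 7, 5, 1, 6]
Stage 1 (DELAY): [0, -2, 5, 3, 7, 5, 1] = [0, -2, 5, 3, 7, 5, 1] -> [0, -2, 5, 3, 7, 5, 1]
Stage 2 (ABS): |0|=0, |-2|=2, |5|=5, |3|=3, |7|=7, |5|=5, |1|=1 -> [0, 2, 5, 3, 7, 5, 1]
Stage 3 (AMPLIFY 3): 0*3=0, 2*3=6, 5*3=15, 3*3=9, 7*3=21, 5*3=15, 1*3=3 -> [0, 6, 15, 9, 21, 15, 3]
Stage 4 (ABS): |0|=0, |6|=6, |15|=15, |9|=9, |21|=21, |15|=15, |3|=3 -> [0, 6, 15, 9, 21, 15, 3]
Stage 5 (AMPLIFY -1): 0*-1=0, 6*-1=-6, 15*-1=-15, 9*-1=-9, 21*-1=-21, 15*-1=-15, 3*-1=-3 -> [0, -6, -15, -9, -21, -15, -3]

Answer: 0 -6 -15 -9 -21 -15 -3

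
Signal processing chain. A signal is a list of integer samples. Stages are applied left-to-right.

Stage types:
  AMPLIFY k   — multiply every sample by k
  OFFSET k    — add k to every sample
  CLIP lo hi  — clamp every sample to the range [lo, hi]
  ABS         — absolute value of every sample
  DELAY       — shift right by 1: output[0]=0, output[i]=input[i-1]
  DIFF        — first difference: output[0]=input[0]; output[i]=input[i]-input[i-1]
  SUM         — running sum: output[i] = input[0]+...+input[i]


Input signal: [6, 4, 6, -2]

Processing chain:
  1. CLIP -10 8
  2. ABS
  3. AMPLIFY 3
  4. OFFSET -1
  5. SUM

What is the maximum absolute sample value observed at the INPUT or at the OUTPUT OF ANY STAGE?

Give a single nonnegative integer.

Answer: 50

Derivation:
Input: [6, 4, 6, -2] (max |s|=6)
Stage 1 (CLIP -10 8): clip(6,-10,8)=6, clip(4,-10,8)=4, clip(6,-10,8)=6, clip(-2,-10,8)=-2 -> [6, 4, 6, -2] (max |s|=6)
Stage 2 (ABS): |6|=6, |4|=4, |6|=6, |-2|=2 -> [6, 4, 6, 2] (max |s|=6)
Stage 3 (AMPLIFY 3): 6*3=18, 4*3=12, 6*3=18, 2*3=6 -> [18, 12, 18, 6] (max |s|=18)
Stage 4 (OFFSET -1): 18+-1=17, 12+-1=11, 18+-1=17, 6+-1=5 -> [17, 11, 17, 5] (max |s|=17)
Stage 5 (SUM): sum[0..0]=17, sum[0..1]=28, sum[0..2]=45, sum[0..3]=50 -> [17, 28, 45, 50] (max |s|=50)
Overall max amplitude: 50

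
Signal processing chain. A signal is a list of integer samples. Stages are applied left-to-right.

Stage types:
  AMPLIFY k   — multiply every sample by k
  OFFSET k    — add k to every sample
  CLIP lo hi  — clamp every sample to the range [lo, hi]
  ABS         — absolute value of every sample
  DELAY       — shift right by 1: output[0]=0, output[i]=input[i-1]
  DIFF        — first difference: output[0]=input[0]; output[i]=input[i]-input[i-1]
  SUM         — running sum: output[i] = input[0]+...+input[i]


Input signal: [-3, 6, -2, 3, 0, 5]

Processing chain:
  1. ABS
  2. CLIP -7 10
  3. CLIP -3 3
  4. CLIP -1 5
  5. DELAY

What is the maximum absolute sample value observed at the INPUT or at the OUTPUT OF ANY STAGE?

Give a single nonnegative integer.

Answer: 6

Derivation:
Input: [-3, 6, -2, 3, 0, 5] (max |s|=6)
Stage 1 (ABS): |-3|=3, |6|=6, |-2|=2, |3|=3, |0|=0, |5|=5 -> [3, 6, 2, 3, 0, 5] (max |s|=6)
Stage 2 (CLIP -7 10): clip(3,-7,10)=3, clip(6,-7,10)=6, clip(2,-7,10)=2, clip(3,-7,10)=3, clip(0,-7,10)=0, clip(5,-7,10)=5 -> [3, 6, 2, 3, 0, 5] (max |s|=6)
Stage 3 (CLIP -3 3): clip(3,-3,3)=3, clip(6,-3,3)=3, clip(2,-3,3)=2, clip(3,-3,3)=3, clip(0,-3,3)=0, clip(5,-3,3)=3 -> [3, 3, 2, 3, 0, 3] (max |s|=3)
Stage 4 (CLIP -1 5): clip(3,-1,5)=3, clip(3,-1,5)=3, clip(2,-1,5)=2, clip(3,-1,5)=3, clip(0,-1,5)=0, clip(3,-1,5)=3 -> [3, 3, 2, 3, 0, 3] (max |s|=3)
Stage 5 (DELAY): [0, 3, 3, 2, 3, 0] = [0, 3, 3, 2, 3, 0] -> [0, 3, 3, 2, 3, 0] (max |s|=3)
Overall max amplitude: 6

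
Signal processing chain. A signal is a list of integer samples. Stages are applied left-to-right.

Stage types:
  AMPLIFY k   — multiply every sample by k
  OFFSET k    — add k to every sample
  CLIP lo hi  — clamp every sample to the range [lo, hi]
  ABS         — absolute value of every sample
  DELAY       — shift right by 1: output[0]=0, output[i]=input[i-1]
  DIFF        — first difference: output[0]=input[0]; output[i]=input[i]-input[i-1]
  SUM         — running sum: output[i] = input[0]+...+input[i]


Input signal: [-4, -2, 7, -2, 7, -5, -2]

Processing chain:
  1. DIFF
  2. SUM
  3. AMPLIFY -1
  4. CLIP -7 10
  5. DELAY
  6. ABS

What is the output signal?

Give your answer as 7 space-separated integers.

Input: [-4, -2, 7, -2, 7, -5, -2]
Stage 1 (DIFF): s[0]=-4, -2--4=2, 7--2=9, -2-7=-9, 7--2=9, -5-7=-12, -2--5=3 -> [-4, 2, 9, -9, 9, -12, 3]
Stage 2 (SUM): sum[0..0]=-4, sum[0..1]=-2, sum[0..2]=7, sum[0..3]=-2, sum[0..4]=7, sum[0..5]=-5, sum[0..6]=-2 -> [-4, -2, 7, -2, 7, -5, -2]
Stage 3 (AMPLIFY -1): -4*-1=4, -2*-1=2, 7*-1=-7, -2*-1=2, 7*-1=-7, -5*-1=5, -2*-1=2 -> [4, 2, -7, 2, -7, 5, 2]
Stage 4 (CLIP -7 10): clip(4,-7,10)=4, clip(2,-7,10)=2, clip(-7,-7,10)=-7, clip(2,-7,10)=2, clip(-7,-7,10)=-7, clip(5,-7,10)=5, clip(2,-7,10)=2 -> [4, 2, -7, 2, -7, 5, 2]
Stage 5 (DELAY): [0, 4, 2, -7, 2, -7, 5] = [0, 4, 2, -7, 2, -7, 5] -> [0, 4, 2, -7, 2, -7, 5]
Stage 6 (ABS): |0|=0, |4|=4, |2|=2, |-7|=7, |2|=2, |-7|=7, |5|=5 -> [0, 4, 2, 7, 2, 7, 5]

Answer: 0 4 2 7 2 7 5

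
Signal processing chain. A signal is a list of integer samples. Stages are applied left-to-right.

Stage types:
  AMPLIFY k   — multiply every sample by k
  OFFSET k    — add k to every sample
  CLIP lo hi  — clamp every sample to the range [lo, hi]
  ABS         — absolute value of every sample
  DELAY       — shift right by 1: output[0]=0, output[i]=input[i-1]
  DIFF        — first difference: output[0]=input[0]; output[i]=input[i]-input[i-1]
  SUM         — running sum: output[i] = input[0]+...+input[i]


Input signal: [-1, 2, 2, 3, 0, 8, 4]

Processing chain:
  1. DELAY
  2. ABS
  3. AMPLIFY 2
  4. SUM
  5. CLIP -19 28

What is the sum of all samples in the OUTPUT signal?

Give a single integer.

Input: [-1, 2, 2, 3, 0, 8, 4]
Stage 1 (DELAY): [0, -1, 2, 2, 3, 0, 8] = [0, -1, 2, 2, 3, 0, 8] -> [0, -1, 2, 2, 3, 0, 8]
Stage 2 (ABS): |0|=0, |-1|=1, |2|=2, |2|=2, |3|=3, |0|=0, |8|=8 -> [0, 1, 2, 2, 3, 0, 8]
Stage 3 (AMPLIFY 2): 0*2=0, 1*2=2, 2*2=4, 2*2=4, 3*2=6, 0*2=0, 8*2=16 -> [0, 2, 4, 4, 6, 0, 16]
Stage 4 (SUM): sum[0..0]=0, sum[0..1]=2, sum[0..2]=6, sum[0..3]=10, sum[0..4]=16, sum[0..5]=16, sum[0..6]=32 -> [0, 2, 6, 10, 16, 16, 32]
Stage 5 (CLIP -19 28): clip(0,-19,28)=0, clip(2,-19,28)=2, clip(6,-19,28)=6, clip(10,-19,28)=10, clip(16,-19,28)=16, clip(16,-19,28)=16, clip(32,-19,28)=28 -> [0, 2, 6, 10, 16, 16, 28]
Output sum: 78

Answer: 78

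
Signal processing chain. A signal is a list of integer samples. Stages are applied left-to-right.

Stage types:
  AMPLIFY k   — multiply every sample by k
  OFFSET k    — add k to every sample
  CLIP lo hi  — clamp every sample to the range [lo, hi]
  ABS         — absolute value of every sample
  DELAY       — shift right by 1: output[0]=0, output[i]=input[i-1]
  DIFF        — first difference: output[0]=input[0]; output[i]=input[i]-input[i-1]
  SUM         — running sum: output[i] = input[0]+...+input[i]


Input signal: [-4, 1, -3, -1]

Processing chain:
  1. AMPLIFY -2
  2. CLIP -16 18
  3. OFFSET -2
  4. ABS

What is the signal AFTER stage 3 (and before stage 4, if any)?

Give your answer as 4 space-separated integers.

Input: [-4, 1, -3, -1]
Stage 1 (AMPLIFY -2): -4*-2=8, 1*-2=-2, -3*-2=6, -1*-2=2 -> [8, -2, 6, 2]
Stage 2 (CLIP -16 18): clip(8,-16,18)=8, clip(-2,-16,18)=-2, clip(6,-16,18)=6, clip(2,-16,18)=2 -> [8, -2, 6, 2]
Stage 3 (OFFSET -2): 8+-2=6, -2+-2=-4, 6+-2=4, 2+-2=0 -> [6, -4, 4, 0]

Answer: 6 -4 4 0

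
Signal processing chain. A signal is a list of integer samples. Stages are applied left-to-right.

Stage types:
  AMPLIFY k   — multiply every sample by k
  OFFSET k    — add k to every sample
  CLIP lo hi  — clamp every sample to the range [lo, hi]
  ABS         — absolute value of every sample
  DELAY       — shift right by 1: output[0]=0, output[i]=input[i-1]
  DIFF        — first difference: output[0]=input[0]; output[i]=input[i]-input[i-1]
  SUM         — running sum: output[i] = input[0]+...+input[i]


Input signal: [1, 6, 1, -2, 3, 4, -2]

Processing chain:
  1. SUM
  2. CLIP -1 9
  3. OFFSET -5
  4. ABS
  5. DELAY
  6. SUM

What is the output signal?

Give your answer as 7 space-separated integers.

Answer: 0 4 6 9 10 14 18

Derivation:
Input: [1, 6, 1, -2, 3, 4, -2]
Stage 1 (SUM): sum[0..0]=1, sum[0..1]=7, sum[0..2]=8, sum[0..3]=6, sum[0..4]=9, sum[0..5]=13, sum[0..6]=11 -> [1, 7, 8, 6, 9, 13, 11]
Stage 2 (CLIP -1 9): clip(1,-1,9)=1, clip(7,-1,9)=7, clip(8,-1,9)=8, clip(6,-1,9)=6, clip(9,-1,9)=9, clip(13,-1,9)=9, clip(11,-1,9)=9 -> [1, 7, 8, 6, 9, 9, 9]
Stage 3 (OFFSET -5): 1+-5=-4, 7+-5=2, 8+-5=3, 6+-5=1, 9+-5=4, 9+-5=4, 9+-5=4 -> [-4, 2, 3, 1, 4, 4, 4]
Stage 4 (ABS): |-4|=4, |2|=2, |3|=3, |1|=1, |4|=4, |4|=4, |4|=4 -> [4, 2, 3, 1, 4, 4, 4]
Stage 5 (DELAY): [0, 4, 2, 3, 1, 4, 4] = [0, 4, 2, 3, 1, 4, 4] -> [0, 4, 2, 3, 1, 4, 4]
Stage 6 (SUM): sum[0..0]=0, sum[0..1]=4, sum[0..2]=6, sum[0..3]=9, sum[0..4]=10, sum[0..5]=14, sum[0..6]=18 -> [0, 4, 6, 9, 10, 14, 18]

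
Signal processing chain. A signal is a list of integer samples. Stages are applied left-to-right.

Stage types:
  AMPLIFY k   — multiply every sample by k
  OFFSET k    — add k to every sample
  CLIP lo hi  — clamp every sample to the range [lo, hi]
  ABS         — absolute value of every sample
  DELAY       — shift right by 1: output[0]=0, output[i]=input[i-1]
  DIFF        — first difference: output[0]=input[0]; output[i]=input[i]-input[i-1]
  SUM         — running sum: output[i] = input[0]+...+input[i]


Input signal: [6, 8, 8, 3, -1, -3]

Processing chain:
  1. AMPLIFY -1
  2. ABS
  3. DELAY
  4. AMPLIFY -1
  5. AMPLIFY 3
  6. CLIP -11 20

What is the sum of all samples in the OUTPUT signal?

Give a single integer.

Input: [6, 8, 8, 3, -1, -3]
Stage 1 (AMPLIFY -1): 6*-1=-6, 8*-1=-8, 8*-1=-8, 3*-1=-3, -1*-1=1, -3*-1=3 -> [-6, -8, -8, -3, 1, 3]
Stage 2 (ABS): |-6|=6, |-8|=8, |-8|=8, |-3|=3, |1|=1, |3|=3 -> [6, 8, 8, 3, 1, 3]
Stage 3 (DELAY): [0, 6, 8, 8, 3, 1] = [0, 6, 8, 8, 3, 1] -> [0, 6, 8, 8, 3, 1]
Stage 4 (AMPLIFY -1): 0*-1=0, 6*-1=-6, 8*-1=-8, 8*-1=-8, 3*-1=-3, 1*-1=-1 -> [0, -6, -8, -8, -3, -1]
Stage 5 (AMPLIFY 3): 0*3=0, -6*3=-18, -8*3=-24, -8*3=-24, -3*3=-9, -1*3=-3 -> [0, -18, -24, -24, -9, -3]
Stage 6 (CLIP -11 20): clip(0,-11,20)=0, clip(-18,-11,20)=-11, clip(-24,-11,20)=-11, clip(-24,-11,20)=-11, clip(-9,-11,20)=-9, clip(-3,-11,20)=-3 -> [0, -11, -11, -11, -9, -3]
Output sum: -45

Answer: -45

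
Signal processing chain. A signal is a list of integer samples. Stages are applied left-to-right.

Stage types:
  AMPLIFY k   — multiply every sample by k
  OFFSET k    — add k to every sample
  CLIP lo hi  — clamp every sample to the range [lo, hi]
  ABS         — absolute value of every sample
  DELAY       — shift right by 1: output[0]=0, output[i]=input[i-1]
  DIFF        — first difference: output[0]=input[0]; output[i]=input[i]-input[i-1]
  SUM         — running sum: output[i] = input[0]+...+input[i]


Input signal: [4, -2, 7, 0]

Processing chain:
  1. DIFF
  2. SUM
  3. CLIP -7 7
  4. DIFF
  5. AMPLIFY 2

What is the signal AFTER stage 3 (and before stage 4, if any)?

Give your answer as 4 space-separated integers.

Answer: 4 -2 7 0

Derivation:
Input: [4, -2, 7, 0]
Stage 1 (DIFF): s[0]=4, -2-4=-6, 7--2=9, 0-7=-7 -> [4, -6, 9, -7]
Stage 2 (SUM): sum[0..0]=4, sum[0..1]=-2, sum[0..2]=7, sum[0..3]=0 -> [4, -2, 7, 0]
Stage 3 (CLIP -7 7): clip(4,-7,7)=4, clip(-2,-7,7)=-2, clip(7,-7,7)=7, clip(0,-7,7)=0 -> [4, -2, 7, 0]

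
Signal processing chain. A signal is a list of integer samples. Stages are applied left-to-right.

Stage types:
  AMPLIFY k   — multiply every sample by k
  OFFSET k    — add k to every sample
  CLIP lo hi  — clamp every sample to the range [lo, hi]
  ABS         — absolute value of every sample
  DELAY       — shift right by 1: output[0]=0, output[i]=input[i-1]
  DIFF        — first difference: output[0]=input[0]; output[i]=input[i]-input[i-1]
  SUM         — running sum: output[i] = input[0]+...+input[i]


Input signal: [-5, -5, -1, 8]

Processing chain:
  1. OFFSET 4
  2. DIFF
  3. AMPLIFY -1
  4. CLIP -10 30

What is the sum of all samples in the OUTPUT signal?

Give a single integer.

Input: [-5, -5, -1, 8]
Stage 1 (OFFSET 4): -5+4=-1, -5+4=-1, -1+4=3, 8+4=12 -> [-1, -1, 3, 12]
Stage 2 (DIFF): s[0]=-1, -1--1=0, 3--1=4, 12-3=9 -> [-1, 0, 4, 9]
Stage 3 (AMPLIFY -1): -1*-1=1, 0*-1=0, 4*-1=-4, 9*-1=-9 -> [1, 0, -4, -9]
Stage 4 (CLIP -10 30): clip(1,-10,30)=1, clip(0,-10,30)=0, clip(-4,-10,30)=-4, clip(-9,-10,30)=-9 -> [1, 0, -4, -9]
Output sum: -12

Answer: -12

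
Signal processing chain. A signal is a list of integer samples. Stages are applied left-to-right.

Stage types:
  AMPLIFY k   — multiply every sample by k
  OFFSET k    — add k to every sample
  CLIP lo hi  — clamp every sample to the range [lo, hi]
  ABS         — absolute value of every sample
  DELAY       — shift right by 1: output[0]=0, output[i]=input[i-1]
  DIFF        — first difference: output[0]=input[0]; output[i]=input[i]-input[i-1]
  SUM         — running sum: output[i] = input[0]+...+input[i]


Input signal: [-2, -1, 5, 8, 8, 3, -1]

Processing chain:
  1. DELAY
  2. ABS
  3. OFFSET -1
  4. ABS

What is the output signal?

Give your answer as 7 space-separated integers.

Answer: 1 1 0 4 7 7 2

Derivation:
Input: [-2, -1, 5, 8, 8, 3, -1]
Stage 1 (DELAY): [0, -2, -1, 5, 8, 8, 3] = [0, -2, -1, 5, 8, 8, 3] -> [0, -2, -1, 5, 8, 8, 3]
Stage 2 (ABS): |0|=0, |-2|=2, |-1|=1, |5|=5, |8|=8, |8|=8, |3|=3 -> [0, 2, 1, 5, 8, 8, 3]
Stage 3 (OFFSET -1): 0+-1=-1, 2+-1=1, 1+-1=0, 5+-1=4, 8+-1=7, 8+-1=7, 3+-1=2 -> [-1, 1, 0, 4, 7, 7, 2]
Stage 4 (ABS): |-1|=1, |1|=1, |0|=0, |4|=4, |7|=7, |7|=7, |2|=2 -> [1, 1, 0, 4, 7, 7, 2]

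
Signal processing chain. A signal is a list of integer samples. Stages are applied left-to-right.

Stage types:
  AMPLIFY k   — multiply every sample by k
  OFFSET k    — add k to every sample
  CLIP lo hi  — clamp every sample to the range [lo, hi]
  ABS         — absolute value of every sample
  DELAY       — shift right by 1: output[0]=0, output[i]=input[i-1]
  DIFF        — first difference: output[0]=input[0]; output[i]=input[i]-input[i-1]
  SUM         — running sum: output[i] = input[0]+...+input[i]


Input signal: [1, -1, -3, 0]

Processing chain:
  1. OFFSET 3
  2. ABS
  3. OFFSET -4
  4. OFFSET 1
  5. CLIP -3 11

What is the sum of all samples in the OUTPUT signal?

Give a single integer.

Input: [1, -1, -3, 0]
Stage 1 (OFFSET 3): 1+3=4, -1+3=2, -3+3=0, 0+3=3 -> [4, 2, 0, 3]
Stage 2 (ABS): |4|=4, |2|=2, |0|=0, |3|=3 -> [4, 2, 0, 3]
Stage 3 (OFFSET -4): 4+-4=0, 2+-4=-2, 0+-4=-4, 3+-4=-1 -> [0, -2, -4, -1]
Stage 4 (OFFSET 1): 0+1=1, -2+1=-1, -4+1=-3, -1+1=0 -> [1, -1, -3, 0]
Stage 5 (CLIP -3 11): clip(1,-3,11)=1, clip(-1,-3,11)=-1, clip(-3,-3,11)=-3, clip(0,-3,11)=0 -> [1, -1, -3, 0]
Output sum: -3

Answer: -3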